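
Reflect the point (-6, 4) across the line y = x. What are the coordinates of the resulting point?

Reflection across line y = x: (-6, 4) → (4, -6)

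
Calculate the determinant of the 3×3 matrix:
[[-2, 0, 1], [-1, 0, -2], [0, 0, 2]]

Expansion along first row:
det = -2·det([[0,-2],[0,2]]) - 0·det([[-1,-2],[0,2]]) + 1·det([[-1,0],[0,0]])
    = -2·(0·2 - -2·0) - 0·(-1·2 - -2·0) + 1·(-1·0 - 0·0)
    = -2·0 - 0·-2 + 1·0
    = 0 + 0 + 0 = 0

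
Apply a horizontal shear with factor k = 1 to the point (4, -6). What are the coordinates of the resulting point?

Shear matrix for horizontal shear with factor k = 1:
[[1, 1], [0, 1]]
Result: (4, -6) → (-2, -6)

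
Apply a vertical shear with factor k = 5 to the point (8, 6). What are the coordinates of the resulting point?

Shear matrix for vertical shear with factor k = 5:
[[1, 0], [5, 1]]
Result: (8, 6) → (8, 46)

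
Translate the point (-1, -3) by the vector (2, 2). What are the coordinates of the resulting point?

Translation by (2, 2) (homogeneous matrix [[1, 0, 2], [0, 1, 2], [0, 0, 1]]):
x' = -1 + 2 = 1
y' = -3 + 2 = -1
Result: (1, -1)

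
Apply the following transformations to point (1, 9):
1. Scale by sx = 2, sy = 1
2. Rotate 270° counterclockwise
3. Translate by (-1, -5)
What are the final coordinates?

Step 1: Scale → (2, 9)
Step 2: Rotate 270° → (9, -2)
Step 3: Translate → (8, -7)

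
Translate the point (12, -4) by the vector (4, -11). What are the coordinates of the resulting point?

Translation by (4, -11) (homogeneous matrix [[1, 0, 4], [0, 1, -11], [0, 0, 1]]):
x' = 12 + 4 = 16
y' = -4 + -11 = -15
Result: (16, -15)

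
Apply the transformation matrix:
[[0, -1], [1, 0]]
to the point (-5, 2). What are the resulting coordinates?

Matrix multiplication:
[[0, -1], [1, 0]] × [-5, 2]ᵀ
= [(0)(-5) + (-1)(2), (1)(-5) + (0)(2)]ᵀ
= [-2, -5]ᵀ
Result: (-2, -5)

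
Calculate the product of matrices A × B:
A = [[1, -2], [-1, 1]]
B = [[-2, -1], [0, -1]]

Matrix multiplication:
C[0][0] = 1×-2 + -2×0 = -2
C[0][1] = 1×-1 + -2×-1 = 1
C[1][0] = -1×-2 + 1×0 = 2
C[1][1] = -1×-1 + 1×-1 = 0
Result: [[-2, 1], [2, 0]]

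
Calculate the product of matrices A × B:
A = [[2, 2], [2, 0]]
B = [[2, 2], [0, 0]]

Matrix multiplication:
C[0][0] = 2×2 + 2×0 = 4
C[0][1] = 2×2 + 2×0 = 4
C[1][0] = 2×2 + 0×0 = 4
C[1][1] = 2×2 + 0×0 = 4
Result: [[4, 4], [4, 4]]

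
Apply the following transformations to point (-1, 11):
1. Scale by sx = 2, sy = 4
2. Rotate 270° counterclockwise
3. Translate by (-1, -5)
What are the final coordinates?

Step 1: Scale → (-2, 44)
Step 2: Rotate 270° → (44, 2)
Step 3: Translate → (43, -3)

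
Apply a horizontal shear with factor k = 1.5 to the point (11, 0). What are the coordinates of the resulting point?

Shear matrix for horizontal shear with factor k = 1.5:
[[1, 1.50], [0, 1]]
Result: (11, 0) → (11, 0)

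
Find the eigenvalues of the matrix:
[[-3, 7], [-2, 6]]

Characteristic equation: det(A - λI) = 0
λ² - (trace)λ + (det) = 0
trace = -3 + 6 = 3, det = (-3)(6) - (7)(-2) = -4
λ² - (3)λ + (-4) = 0
λ = (3 ± √((3)² - 4·(-4))) / 2 = (3 ± √25) / 2
Solving: λ = -1, 4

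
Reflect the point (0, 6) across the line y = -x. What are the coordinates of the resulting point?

Reflection across line y = -x: (0, 6) → (-6, 0)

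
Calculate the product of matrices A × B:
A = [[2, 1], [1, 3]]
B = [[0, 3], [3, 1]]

Matrix multiplication:
C[0][0] = 2×0 + 1×3 = 3
C[0][1] = 2×3 + 1×1 = 7
C[1][0] = 1×0 + 3×3 = 9
C[1][1] = 1×3 + 3×1 = 6
Result: [[3, 7], [9, 6]]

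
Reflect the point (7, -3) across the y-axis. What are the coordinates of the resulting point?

Reflection across y-axis: (7, -3) → (-7, -3)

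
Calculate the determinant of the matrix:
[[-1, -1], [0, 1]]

For a 2×2 matrix [[a, b], [c, d]], det = ad - bc
det = (-1)(1) - (-1)(0) = -1 - 0 = -1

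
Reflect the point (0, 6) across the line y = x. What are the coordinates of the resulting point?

Reflection across line y = x: (0, 6) → (6, 0)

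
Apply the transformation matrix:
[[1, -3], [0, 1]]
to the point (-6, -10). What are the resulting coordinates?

Matrix multiplication:
[[1, -3], [0, 1]] × [-6, -10]ᵀ
= [(1)(-6) + (-3)(-10), (0)(-6) + (1)(-10)]ᵀ
= [24, -10]ᵀ
Result: (24, -10)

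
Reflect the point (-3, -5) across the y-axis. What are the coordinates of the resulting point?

Reflection across y-axis: (-3, -5) → (3, -5)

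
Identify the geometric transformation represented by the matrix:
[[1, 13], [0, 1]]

This matrix represents: horizontal shear with factor 13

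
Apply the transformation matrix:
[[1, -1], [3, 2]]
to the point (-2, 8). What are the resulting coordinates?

Matrix multiplication:
[[1, -1], [3, 2]] × [-2, 8]ᵀ
= [(1)(-2) + (-1)(8), (3)(-2) + (2)(8)]ᵀ
= [-10, 10]ᵀ
Result: (-10, 10)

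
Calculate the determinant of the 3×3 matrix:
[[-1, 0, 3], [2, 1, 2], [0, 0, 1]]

Expansion along first row:
det = -1·det([[1,2],[0,1]]) - 0·det([[2,2],[0,1]]) + 3·det([[2,1],[0,0]])
    = -1·(1·1 - 2·0) - 0·(2·1 - 2·0) + 3·(2·0 - 1·0)
    = -1·1 - 0·2 + 3·0
    = -1 + 0 + 0 = -1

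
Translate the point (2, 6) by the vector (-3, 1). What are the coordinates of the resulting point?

Translation by (-3, 1) (homogeneous matrix [[1, 0, -3], [0, 1, 1], [0, 0, 1]]):
x' = 2 + -3 = -1
y' = 6 + 1 = 7
Result: (-1, 7)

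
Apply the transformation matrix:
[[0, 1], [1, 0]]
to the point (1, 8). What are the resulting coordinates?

Matrix multiplication:
[[0, 1], [1, 0]] × [1, 8]ᵀ
= [(0)(1) + (1)(8), (1)(1) + (0)(8)]ᵀ
= [8, 1]ᵀ
Result: (8, 1)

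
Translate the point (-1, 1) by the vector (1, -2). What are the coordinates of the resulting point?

Translation by (1, -2) (homogeneous matrix [[1, 0, 1], [0, 1, -2], [0, 0, 1]]):
x' = -1 + 1 = 0
y' = 1 + -2 = -1
Result: (0, -1)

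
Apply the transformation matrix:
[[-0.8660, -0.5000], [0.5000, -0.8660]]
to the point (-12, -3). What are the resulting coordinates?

Matrix multiplication:
[[-0.8660, -0.5000], [0.5000, -0.8660]] × [-12, -3]ᵀ
= [(-0.8660)(-12) + (-0.5000)(-3), (0.5000)(-12) + (-0.8660)(-3)]ᵀ
= [11.8920, -3.4020]ᵀ
Result: (11.8920, -3.4020)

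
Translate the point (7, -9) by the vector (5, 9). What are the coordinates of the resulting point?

Translation by (5, 9) (homogeneous matrix [[1, 0, 5], [0, 1, 9], [0, 0, 1]]):
x' = 7 + 5 = 12
y' = -9 + 9 = 0
Result: (12, 0)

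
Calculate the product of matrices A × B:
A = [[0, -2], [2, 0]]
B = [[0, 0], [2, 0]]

Matrix multiplication:
C[0][0] = 0×0 + -2×2 = -4
C[0][1] = 0×0 + -2×0 = 0
C[1][0] = 2×0 + 0×2 = 0
C[1][1] = 2×0 + 0×0 = 0
Result: [[-4, 0], [0, 0]]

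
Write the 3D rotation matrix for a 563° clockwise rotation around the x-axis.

Rotation matrix for clockwise 563° around x-axis:
A clockwise rotation by 563° is a counterclockwise rotation by -563°.
cos(-563°) = -0.9205, sin(-563°) = 0.3907
Result: [[1, 0, 0], [0, -0.9205, -0.3907], [0, 0.3907, -0.9205]]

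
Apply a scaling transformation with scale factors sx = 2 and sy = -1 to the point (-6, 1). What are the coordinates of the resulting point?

Scaling matrix:
[[2, 0], [0, -1]]
Result: (-6 × 2, 1 × -1) = (-12, -1)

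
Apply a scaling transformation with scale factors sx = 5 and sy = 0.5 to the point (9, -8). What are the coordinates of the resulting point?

Scaling matrix:
[[5, 0], [0, 0.50]]
Result: (9 × 5, -8 × 0.5) = (45, -4)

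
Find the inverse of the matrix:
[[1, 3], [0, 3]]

For [[a,b],[c,d]], inverse = (1/det)·[[d,-b],[-c,a]]
det = (1)(3) - (3)(0) = 3 - 0 = 3
Inverse = (1/3)·[[3, -3], [0, 1]]
= [[1, -1], [0, 1/3]]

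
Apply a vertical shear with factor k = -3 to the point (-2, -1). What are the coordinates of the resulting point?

Shear matrix for vertical shear with factor k = -3:
[[1, 0], [-3, 1]]
Result: (-2, -1) → (-2, 5)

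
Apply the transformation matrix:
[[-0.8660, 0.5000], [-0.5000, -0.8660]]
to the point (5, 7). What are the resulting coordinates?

Matrix multiplication:
[[-0.8660, 0.5000], [-0.5000, -0.8660]] × [5, 7]ᵀ
= [(-0.8660)(5) + (0.5000)(7), (-0.5000)(5) + (-0.8660)(7)]ᵀ
= [-0.8300, -8.5620]ᵀ
Result: (-0.8300, -8.5620)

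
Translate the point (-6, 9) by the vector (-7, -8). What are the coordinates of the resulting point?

Translation by (-7, -8) (homogeneous matrix [[1, 0, -7], [0, 1, -8], [0, 0, 1]]):
x' = -6 + -7 = -13
y' = 9 + -8 = 1
Result: (-13, 1)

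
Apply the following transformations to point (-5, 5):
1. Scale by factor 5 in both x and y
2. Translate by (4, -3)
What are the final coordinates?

Step 1: Scale (-5, 5) by 5 → (-25, 25)
Step 2: Translate by (4, -3) → (-21, 22)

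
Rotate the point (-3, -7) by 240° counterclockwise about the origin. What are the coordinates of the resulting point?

Rotation matrix for 240°: [[cos 240°, -sin 240°], [sin 240°, cos 240°]] ≈ [[-0.500000, 0.866025], [-0.866025, -0.500000]]
[[-0.500000, 0.866025], [-0.866025, -0.500000]] × [-3, -7]ᵀ ≈ [-4.5622, 6.0981]ᵀ
Result: (-4.5622, 6.0981)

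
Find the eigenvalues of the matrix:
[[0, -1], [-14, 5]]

Characteristic equation: det(A - λI) = 0
λ² - (trace)λ + (det) = 0
trace = 0 + 5 = 5, det = (0)(5) - (-1)(-14) = -14
λ² - (5)λ + (-14) = 0
λ = (5 ± √((5)² - 4·(-14))) / 2 = (5 ± √81) / 2
Solving: λ = -2, 7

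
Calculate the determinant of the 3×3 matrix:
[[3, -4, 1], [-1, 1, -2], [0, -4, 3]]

Expansion along first row:
det = 3·det([[1,-2],[-4,3]]) - -4·det([[-1,-2],[0,3]]) + 1·det([[-1,1],[0,-4]])
    = 3·(1·3 - -2·-4) - -4·(-1·3 - -2·0) + 1·(-1·-4 - 1·0)
    = 3·-5 - -4·-3 + 1·4
    = -15 + -12 + 4 = -23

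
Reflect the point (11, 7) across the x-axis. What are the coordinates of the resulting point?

Reflection across x-axis: (11, 7) → (11, -7)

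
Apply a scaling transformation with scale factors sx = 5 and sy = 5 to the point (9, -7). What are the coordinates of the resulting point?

Scaling matrix:
[[5, 0], [0, 5]]
Result: (9 × 5, -7 × 5) = (45, -35)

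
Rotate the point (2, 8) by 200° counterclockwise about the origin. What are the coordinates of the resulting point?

Rotation matrix for 200°: [[cos 200°, -sin 200°], [sin 200°, cos 200°]] ≈ [[-0.939693, 0.342020], [-0.342020, -0.939693]]
[[-0.939693, 0.342020], [-0.342020, -0.939693]] × [2, 8]ᵀ ≈ [0.8568, -8.2016]ᵀ
Result: (0.8568, -8.2016)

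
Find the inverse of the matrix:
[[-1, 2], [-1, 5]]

For [[a,b],[c,d]], inverse = (1/det)·[[d,-b],[-c,a]]
det = (-1)(5) - (2)(-1) = -5 - -2 = -3
Inverse = (1/-3)·[[5, -2], [1, -1]]
= [[-5/3, 2/3], [-1/3, 1/3]]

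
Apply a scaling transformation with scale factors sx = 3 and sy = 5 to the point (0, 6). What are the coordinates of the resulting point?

Scaling matrix:
[[3, 0], [0, 5]]
Result: (0 × 3, 6 × 5) = (0, 30)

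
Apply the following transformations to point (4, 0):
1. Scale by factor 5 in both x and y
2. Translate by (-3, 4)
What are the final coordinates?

Step 1: Scale (4, 0) by 5 → (20, 0)
Step 2: Translate by (-3, 4) → (17, 4)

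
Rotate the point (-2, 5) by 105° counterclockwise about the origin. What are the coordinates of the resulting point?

Rotation matrix for 105°: [[cos 105°, -sin 105°], [sin 105°, cos 105°]] ≈ [[-0.258819, -0.965926], [0.965926, -0.258819]]
[[-0.258819, -0.965926], [0.965926, -0.258819]] × [-2, 5]ᵀ ≈ [-4.3120, -3.2259]ᵀ
Result: (-4.3120, -3.2259)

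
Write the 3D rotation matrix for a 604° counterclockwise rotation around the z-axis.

Rotation matrix for counterclockwise 604° around z-axis:
cos(604°) = -0.4384, sin(604°) = -0.8988
Result: [[-0.4384, 0.8988, 0], [-0.8988, -0.4384, 0], [0, 0, 1]]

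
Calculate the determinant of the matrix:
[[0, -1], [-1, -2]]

For a 2×2 matrix [[a, b], [c, d]], det = ad - bc
det = (0)(-2) - (-1)(-1) = 0 - 1 = -1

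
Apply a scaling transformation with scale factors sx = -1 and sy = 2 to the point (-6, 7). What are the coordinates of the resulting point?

Scaling matrix:
[[-1, 0], [0, 2]]
Result: (-6 × -1, 7 × 2) = (6, 14)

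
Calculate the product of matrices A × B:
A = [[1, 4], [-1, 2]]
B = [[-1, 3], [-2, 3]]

Matrix multiplication:
C[0][0] = 1×-1 + 4×-2 = -9
C[0][1] = 1×3 + 4×3 = 15
C[1][0] = -1×-1 + 2×-2 = -3
C[1][1] = -1×3 + 2×3 = 3
Result: [[-9, 15], [-3, 3]]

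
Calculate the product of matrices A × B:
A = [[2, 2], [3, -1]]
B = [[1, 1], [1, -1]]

Matrix multiplication:
C[0][0] = 2×1 + 2×1 = 4
C[0][1] = 2×1 + 2×-1 = 0
C[1][0] = 3×1 + -1×1 = 2
C[1][1] = 3×1 + -1×-1 = 4
Result: [[4, 0], [2, 4]]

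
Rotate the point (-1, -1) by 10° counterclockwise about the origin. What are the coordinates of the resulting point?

Rotation matrix for 10°: [[cos 10°, -sin 10°], [sin 10°, cos 10°]] ≈ [[0.984808, -0.173648], [0.173648, 0.984808]]
[[0.984808, -0.173648], [0.173648, 0.984808]] × [-1, -1]ᵀ ≈ [-0.8112, -1.1585]ᵀ
Result: (-0.8112, -1.1585)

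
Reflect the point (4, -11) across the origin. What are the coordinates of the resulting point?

Reflection across origin: (4, -11) → (-4, 11)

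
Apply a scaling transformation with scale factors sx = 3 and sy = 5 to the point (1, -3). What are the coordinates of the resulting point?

Scaling matrix:
[[3, 0], [0, 5]]
Result: (1 × 3, -3 × 5) = (3, -15)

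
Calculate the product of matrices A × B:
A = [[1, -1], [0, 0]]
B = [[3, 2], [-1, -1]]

Matrix multiplication:
C[0][0] = 1×3 + -1×-1 = 4
C[0][1] = 1×2 + -1×-1 = 3
C[1][0] = 0×3 + 0×-1 = 0
C[1][1] = 0×2 + 0×-1 = 0
Result: [[4, 3], [0, 0]]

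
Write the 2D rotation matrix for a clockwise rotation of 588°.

Rotation matrix formula: [[cos θ, -sin θ], [sin θ, cos θ]]
A clockwise rotation by 588° is equivalent to a counterclockwise rotation by -588°.
For θ = -588°:
cos(-588°) = -0.6691
sin(-588°) = 0.7431
Result: [[-0.6691, -0.7431], [0.7431, -0.6691]]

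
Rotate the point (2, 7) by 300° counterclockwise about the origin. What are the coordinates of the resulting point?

Rotation matrix for 300°: [[cos 300°, -sin 300°], [sin 300°, cos 300°]] ≈ [[0.500000, 0.866025], [-0.866025, 0.500000]]
[[0.500000, 0.866025], [-0.866025, 0.500000]] × [2, 7]ᵀ ≈ [7.0622, 1.7679]ᵀ
Result: (7.0622, 1.7679)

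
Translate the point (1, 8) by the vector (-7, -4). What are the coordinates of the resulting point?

Translation by (-7, -4) (homogeneous matrix [[1, 0, -7], [0, 1, -4], [0, 0, 1]]):
x' = 1 + -7 = -6
y' = 8 + -4 = 4
Result: (-6, 4)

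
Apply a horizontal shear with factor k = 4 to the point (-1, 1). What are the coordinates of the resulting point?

Shear matrix for horizontal shear with factor k = 4:
[[1, 4], [0, 1]]
Result: (-1, 1) → (3, 1)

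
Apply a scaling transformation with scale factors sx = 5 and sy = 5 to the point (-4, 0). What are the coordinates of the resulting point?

Scaling matrix:
[[5, 0], [0, 5]]
Result: (-4 × 5, 0 × 5) = (-20, 0)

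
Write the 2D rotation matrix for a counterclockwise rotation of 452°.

Rotation matrix formula: [[cos θ, -sin θ], [sin θ, cos θ]]
For θ = 452°:
cos(452°) = -0.0349
sin(452°) = 0.9994
Result: [[-0.0349, -0.9994], [0.9994, -0.0349]]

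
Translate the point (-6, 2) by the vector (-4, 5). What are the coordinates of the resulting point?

Translation by (-4, 5) (homogeneous matrix [[1, 0, -4], [0, 1, 5], [0, 0, 1]]):
x' = -6 + -4 = -10
y' = 2 + 5 = 7
Result: (-10, 7)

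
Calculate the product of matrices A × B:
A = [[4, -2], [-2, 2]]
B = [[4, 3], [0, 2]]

Matrix multiplication:
C[0][0] = 4×4 + -2×0 = 16
C[0][1] = 4×3 + -2×2 = 8
C[1][0] = -2×4 + 2×0 = -8
C[1][1] = -2×3 + 2×2 = -2
Result: [[16, 8], [-8, -2]]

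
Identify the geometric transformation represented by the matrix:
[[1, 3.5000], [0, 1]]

This matrix represents: horizontal shear with factor 3.5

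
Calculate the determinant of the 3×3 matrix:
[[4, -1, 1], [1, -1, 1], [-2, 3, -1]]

Expansion along first row:
det = 4·det([[-1,1],[3,-1]]) - -1·det([[1,1],[-2,-1]]) + 1·det([[1,-1],[-2,3]])
    = 4·(-1·-1 - 1·3) - -1·(1·-1 - 1·-2) + 1·(1·3 - -1·-2)
    = 4·-2 - -1·1 + 1·1
    = -8 + 1 + 1 = -6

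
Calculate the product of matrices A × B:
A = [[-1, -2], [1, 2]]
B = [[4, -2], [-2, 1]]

Matrix multiplication:
C[0][0] = -1×4 + -2×-2 = 0
C[0][1] = -1×-2 + -2×1 = 0
C[1][0] = 1×4 + 2×-2 = 0
C[1][1] = 1×-2 + 2×1 = 0
Result: [[0, 0], [0, 0]]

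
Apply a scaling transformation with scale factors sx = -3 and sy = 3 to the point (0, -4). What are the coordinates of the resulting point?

Scaling matrix:
[[-3, 0], [0, 3]]
Result: (0 × -3, -4 × 3) = (0, -12)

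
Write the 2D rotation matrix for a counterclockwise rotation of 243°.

Rotation matrix formula: [[cos θ, -sin θ], [sin θ, cos θ]]
For θ = 243°:
cos(243°) = -0.4540
sin(243°) = -0.8910
Result: [[-0.4540, 0.8910], [-0.8910, -0.4540]]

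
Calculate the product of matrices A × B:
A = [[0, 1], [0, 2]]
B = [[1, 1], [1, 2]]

Matrix multiplication:
C[0][0] = 0×1 + 1×1 = 1
C[0][1] = 0×1 + 1×2 = 2
C[1][0] = 0×1 + 2×1 = 2
C[1][1] = 0×1 + 2×2 = 4
Result: [[1, 2], [2, 4]]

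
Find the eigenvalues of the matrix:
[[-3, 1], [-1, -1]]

Characteristic equation: det(A - λI) = 0
λ² - (trace)λ + (det) = 0
trace = -3 + -1 = -4, det = (-3)(-1) - (1)(-1) = 4
λ² - (-4)λ + (4) = 0
λ = (-4 ± √((-4)² - 4·(4))) / 2 = (-4 ± √0) / 2
Solving: λ = -2, -2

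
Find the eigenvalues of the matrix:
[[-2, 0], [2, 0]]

Characteristic equation: det(A - λI) = 0
λ² - (trace)λ + (det) = 0
trace = -2 + 0 = -2, det = (-2)(0) - (0)(2) = 0
λ² - (-2)λ + (0) = 0
λ = (-2 ± √((-2)² - 4·(0))) / 2 = (-2 ± √4) / 2
Solving: λ = -2, 0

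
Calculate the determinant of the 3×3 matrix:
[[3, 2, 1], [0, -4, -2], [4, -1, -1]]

Expansion along first row:
det = 3·det([[-4,-2],[-1,-1]]) - 2·det([[0,-2],[4,-1]]) + 1·det([[0,-4],[4,-1]])
    = 3·(-4·-1 - -2·-1) - 2·(0·-1 - -2·4) + 1·(0·-1 - -4·4)
    = 3·2 - 2·8 + 1·16
    = 6 + -16 + 16 = 6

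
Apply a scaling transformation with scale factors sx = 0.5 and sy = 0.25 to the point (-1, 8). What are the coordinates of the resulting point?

Scaling matrix:
[[0.50, 0], [0, 0.25]]
Result: (-1 × 0.5, 8 × 0.25) = (-0.5, 2)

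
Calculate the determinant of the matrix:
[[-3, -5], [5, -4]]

For a 2×2 matrix [[a, b], [c, d]], det = ad - bc
det = (-3)(-4) - (-5)(5) = 12 - -25 = 37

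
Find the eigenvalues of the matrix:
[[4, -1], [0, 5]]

Characteristic equation: det(A - λI) = 0
λ² - (trace)λ + (det) = 0
trace = 4 + 5 = 9, det = (4)(5) - (-1)(0) = 20
λ² - (9)λ + (20) = 0
λ = (9 ± √((9)² - 4·(20))) / 2 = (9 ± √1) / 2
Solving: λ = 4, 5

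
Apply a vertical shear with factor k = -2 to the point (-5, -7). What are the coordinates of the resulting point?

Shear matrix for vertical shear with factor k = -2:
[[1, 0], [-2, 1]]
Result: (-5, -7) → (-5, 3)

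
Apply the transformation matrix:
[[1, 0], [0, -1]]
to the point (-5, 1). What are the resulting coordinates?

Matrix multiplication:
[[1, 0], [0, -1]] × [-5, 1]ᵀ
= [(1)(-5) + (0)(1), (0)(-5) + (-1)(1)]ᵀ
= [-5, -1]ᵀ
Result: (-5, -1)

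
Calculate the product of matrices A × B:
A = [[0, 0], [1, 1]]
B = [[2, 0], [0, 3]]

Matrix multiplication:
C[0][0] = 0×2 + 0×0 = 0
C[0][1] = 0×0 + 0×3 = 0
C[1][0] = 1×2 + 1×0 = 2
C[1][1] = 1×0 + 1×3 = 3
Result: [[0, 0], [2, 3]]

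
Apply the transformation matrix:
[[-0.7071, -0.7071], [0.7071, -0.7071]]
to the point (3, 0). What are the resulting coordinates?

Matrix multiplication:
[[-0.7071, -0.7071], [0.7071, -0.7071]] × [3, 0]ᵀ
= [(-0.7071)(3) + (-0.7071)(0), (0.7071)(3) + (-0.7071)(0)]ᵀ
= [-2.1213, 2.1213]ᵀ
Result: (-2.1213, 2.1213)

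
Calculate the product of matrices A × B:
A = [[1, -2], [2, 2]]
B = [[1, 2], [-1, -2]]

Matrix multiplication:
C[0][0] = 1×1 + -2×-1 = 3
C[0][1] = 1×2 + -2×-2 = 6
C[1][0] = 2×1 + 2×-1 = 0
C[1][1] = 2×2 + 2×-2 = 0
Result: [[3, 6], [0, 0]]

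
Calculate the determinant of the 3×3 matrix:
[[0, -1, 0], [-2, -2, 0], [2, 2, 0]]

Expansion along first row:
det = 0·det([[-2,0],[2,0]]) - -1·det([[-2,0],[2,0]]) + 0·det([[-2,-2],[2,2]])
    = 0·(-2·0 - 0·2) - -1·(-2·0 - 0·2) + 0·(-2·2 - -2·2)
    = 0·0 - -1·0 + 0·0
    = 0 + 0 + 0 = 0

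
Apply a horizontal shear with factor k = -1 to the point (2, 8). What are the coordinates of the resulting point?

Shear matrix for horizontal shear with factor k = -1:
[[1, -1], [0, 1]]
Result: (2, 8) → (-6, 8)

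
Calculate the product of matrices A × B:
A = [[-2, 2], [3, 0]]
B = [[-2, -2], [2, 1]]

Matrix multiplication:
C[0][0] = -2×-2 + 2×2 = 8
C[0][1] = -2×-2 + 2×1 = 6
C[1][0] = 3×-2 + 0×2 = -6
C[1][1] = 3×-2 + 0×1 = -6
Result: [[8, 6], [-6, -6]]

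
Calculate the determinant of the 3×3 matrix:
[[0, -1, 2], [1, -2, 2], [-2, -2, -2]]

Expansion along first row:
det = 0·det([[-2,2],[-2,-2]]) - -1·det([[1,2],[-2,-2]]) + 2·det([[1,-2],[-2,-2]])
    = 0·(-2·-2 - 2·-2) - -1·(1·-2 - 2·-2) + 2·(1·-2 - -2·-2)
    = 0·8 - -1·2 + 2·-6
    = 0 + 2 + -12 = -10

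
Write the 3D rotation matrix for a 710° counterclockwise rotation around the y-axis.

Rotation matrix for counterclockwise 710° around y-axis:
cos(710°) = 0.9848, sin(710°) = -0.1736
Result: [[0.9848, 0, -0.1736], [0, 1, 0], [0.1736, 0, 0.9848]]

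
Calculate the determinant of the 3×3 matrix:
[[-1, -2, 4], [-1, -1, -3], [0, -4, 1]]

Expansion along first row:
det = -1·det([[-1,-3],[-4,1]]) - -2·det([[-1,-3],[0,1]]) + 4·det([[-1,-1],[0,-4]])
    = -1·(-1·1 - -3·-4) - -2·(-1·1 - -3·0) + 4·(-1·-4 - -1·0)
    = -1·-13 - -2·-1 + 4·4
    = 13 + -2 + 16 = 27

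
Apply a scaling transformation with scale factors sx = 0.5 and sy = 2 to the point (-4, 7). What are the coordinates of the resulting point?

Scaling matrix:
[[0.50, 0], [0, 2]]
Result: (-4 × 0.5, 7 × 2) = (-2, 14)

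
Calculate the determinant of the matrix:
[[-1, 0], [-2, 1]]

For a 2×2 matrix [[a, b], [c, d]], det = ad - bc
det = (-1)(1) - (0)(-2) = -1 - 0 = -1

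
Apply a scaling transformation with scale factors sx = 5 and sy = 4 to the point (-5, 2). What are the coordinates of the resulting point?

Scaling matrix:
[[5, 0], [0, 4]]
Result: (-5 × 5, 2 × 4) = (-25, 8)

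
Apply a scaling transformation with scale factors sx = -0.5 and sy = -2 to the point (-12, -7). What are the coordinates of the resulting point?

Scaling matrix:
[[-0.50, 0], [0, -2]]
Result: (-12 × -0.5, -7 × -2) = (6, 14)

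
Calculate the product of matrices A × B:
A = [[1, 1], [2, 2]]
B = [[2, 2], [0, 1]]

Matrix multiplication:
C[0][0] = 1×2 + 1×0 = 2
C[0][1] = 1×2 + 1×1 = 3
C[1][0] = 2×2 + 2×0 = 4
C[1][1] = 2×2 + 2×1 = 6
Result: [[2, 3], [4, 6]]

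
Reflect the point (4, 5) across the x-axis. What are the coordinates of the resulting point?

Reflection across x-axis: (4, 5) → (4, -5)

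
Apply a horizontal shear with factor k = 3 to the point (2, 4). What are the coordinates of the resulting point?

Shear matrix for horizontal shear with factor k = 3:
[[1, 3], [0, 1]]
Result: (2, 4) → (14, 4)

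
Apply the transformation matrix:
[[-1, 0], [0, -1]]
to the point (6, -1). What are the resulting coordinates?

Matrix multiplication:
[[-1, 0], [0, -1]] × [6, -1]ᵀ
= [(-1)(6) + (0)(-1), (0)(6) + (-1)(-1)]ᵀ
= [-6, 1]ᵀ
Result: (-6, 1)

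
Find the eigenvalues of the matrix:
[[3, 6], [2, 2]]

Characteristic equation: det(A - λI) = 0
λ² - (trace)λ + (det) = 0
trace = 3 + 2 = 5, det = (3)(2) - (6)(2) = -6
λ² - (5)λ + (-6) = 0
λ = (5 ± √((5)² - 4·(-6))) / 2 = (5 ± √49) / 2
Solving: λ = -1, 6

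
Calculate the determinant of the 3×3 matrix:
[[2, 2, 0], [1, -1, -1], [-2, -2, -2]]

Expansion along first row:
det = 2·det([[-1,-1],[-2,-2]]) - 2·det([[1,-1],[-2,-2]]) + 0·det([[1,-1],[-2,-2]])
    = 2·(-1·-2 - -1·-2) - 2·(1·-2 - -1·-2) + 0·(1·-2 - -1·-2)
    = 2·0 - 2·-4 + 0·-4
    = 0 + 8 + 0 = 8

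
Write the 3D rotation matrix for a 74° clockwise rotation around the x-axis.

Rotation matrix for clockwise 74° around x-axis:
A clockwise rotation by 74° is a counterclockwise rotation by -74°.
cos(-74°) = 0.2756, sin(-74°) = -0.9613
Result: [[1, 0, 0], [0, 0.2756, 0.9613], [0, -0.9613, 0.2756]]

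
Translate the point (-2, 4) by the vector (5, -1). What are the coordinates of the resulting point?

Translation by (5, -1) (homogeneous matrix [[1, 0, 5], [0, 1, -1], [0, 0, 1]]):
x' = -2 + 5 = 3
y' = 4 + -1 = 3
Result: (3, 3)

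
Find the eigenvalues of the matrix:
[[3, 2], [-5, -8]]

Characteristic equation: det(A - λI) = 0
λ² - (trace)λ + (det) = 0
trace = 3 + -8 = -5, det = (3)(-8) - (2)(-5) = -14
λ² - (-5)λ + (-14) = 0
λ = (-5 ± √((-5)² - 4·(-14))) / 2 = (-5 ± √81) / 2
Solving: λ = -7, 2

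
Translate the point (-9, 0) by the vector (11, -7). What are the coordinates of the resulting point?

Translation by (11, -7) (homogeneous matrix [[1, 0, 11], [0, 1, -7], [0, 0, 1]]):
x' = -9 + 11 = 2
y' = 0 + -7 = -7
Result: (2, -7)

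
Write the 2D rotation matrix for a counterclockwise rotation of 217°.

Rotation matrix formula: [[cos θ, -sin θ], [sin θ, cos θ]]
For θ = 217°:
cos(217°) = -0.7986
sin(217°) = -0.6018
Result: [[-0.7986, 0.6018], [-0.6018, -0.7986]]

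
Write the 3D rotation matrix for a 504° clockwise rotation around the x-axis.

Rotation matrix for clockwise 504° around x-axis:
A clockwise rotation by 504° is a counterclockwise rotation by -504°.
cos(-504°) = -0.8090, sin(-504°) = -0.5878
Result: [[1, 0, 0], [0, -0.8090, 0.5878], [0, -0.5878, -0.8090]]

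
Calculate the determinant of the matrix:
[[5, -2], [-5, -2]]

For a 2×2 matrix [[a, b], [c, d]], det = ad - bc
det = (5)(-2) - (-2)(-5) = -10 - 10 = -20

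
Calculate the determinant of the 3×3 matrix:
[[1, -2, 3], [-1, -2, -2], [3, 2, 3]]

Expansion along first row:
det = 1·det([[-2,-2],[2,3]]) - -2·det([[-1,-2],[3,3]]) + 3·det([[-1,-2],[3,2]])
    = 1·(-2·3 - -2·2) - -2·(-1·3 - -2·3) + 3·(-1·2 - -2·3)
    = 1·-2 - -2·3 + 3·4
    = -2 + 6 + 12 = 16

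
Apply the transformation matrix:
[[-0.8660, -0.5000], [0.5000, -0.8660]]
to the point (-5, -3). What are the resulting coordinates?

Matrix multiplication:
[[-0.8660, -0.5000], [0.5000, -0.8660]] × [-5, -3]ᵀ
= [(-0.8660)(-5) + (-0.5000)(-3), (0.5000)(-5) + (-0.8660)(-3)]ᵀ
= [5.8300, 0.0980]ᵀ
Result: (5.8300, 0.0980)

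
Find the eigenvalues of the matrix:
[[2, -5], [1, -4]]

Characteristic equation: det(A - λI) = 0
λ² - (trace)λ + (det) = 0
trace = 2 + -4 = -2, det = (2)(-4) - (-5)(1) = -3
λ² - (-2)λ + (-3) = 0
λ = (-2 ± √((-2)² - 4·(-3))) / 2 = (-2 ± √16) / 2
Solving: λ = -3, 1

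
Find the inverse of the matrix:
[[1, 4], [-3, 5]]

For [[a,b],[c,d]], inverse = (1/det)·[[d,-b],[-c,a]]
det = (1)(5) - (4)(-3) = 5 - -12 = 17
Inverse = (1/17)·[[5, -4], [3, 1]]
= [[5/17, -4/17], [3/17, 1/17]]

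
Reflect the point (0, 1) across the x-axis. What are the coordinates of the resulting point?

Reflection across x-axis: (0, 1) → (0, -1)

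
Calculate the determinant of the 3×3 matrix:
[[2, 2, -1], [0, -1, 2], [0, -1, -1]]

Expansion along first row:
det = 2·det([[-1,2],[-1,-1]]) - 2·det([[0,2],[0,-1]]) + -1·det([[0,-1],[0,-1]])
    = 2·(-1·-1 - 2·-1) - 2·(0·-1 - 2·0) + -1·(0·-1 - -1·0)
    = 2·3 - 2·0 + -1·0
    = 6 + 0 + 0 = 6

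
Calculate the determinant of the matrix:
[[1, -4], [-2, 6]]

For a 2×2 matrix [[a, b], [c, d]], det = ad - bc
det = (1)(6) - (-4)(-2) = 6 - 8 = -2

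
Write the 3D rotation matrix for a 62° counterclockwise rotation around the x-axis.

Rotation matrix for counterclockwise 62° around x-axis:
cos(62°) = 0.4695, sin(62°) = 0.8829
Result: [[1, 0, 0], [0, 0.4695, -0.8829], [0, 0.8829, 0.4695]]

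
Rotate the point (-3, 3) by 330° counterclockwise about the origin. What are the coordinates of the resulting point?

Rotation matrix for 330°: [[cos 330°, -sin 330°], [sin 330°, cos 330°]] ≈ [[0.866025, 0.500000], [-0.500000, 0.866025]]
[[0.866025, 0.500000], [-0.500000, 0.866025]] × [-3, 3]ᵀ ≈ [-1.0981, 4.0981]ᵀ
Result: (-1.0981, 4.0981)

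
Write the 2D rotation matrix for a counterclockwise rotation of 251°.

Rotation matrix formula: [[cos θ, -sin θ], [sin θ, cos θ]]
For θ = 251°:
cos(251°) = -0.3256
sin(251°) = -0.9455
Result: [[-0.3256, 0.9455], [-0.9455, -0.3256]]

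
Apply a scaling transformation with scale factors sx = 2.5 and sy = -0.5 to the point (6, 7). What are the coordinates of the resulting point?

Scaling matrix:
[[2.50, 0], [0, -0.50]]
Result: (6 × 2.5, 7 × -0.5) = (15, -3.5)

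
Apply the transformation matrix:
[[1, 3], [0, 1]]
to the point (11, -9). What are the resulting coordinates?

Matrix multiplication:
[[1, 3], [0, 1]] × [11, -9]ᵀ
= [(1)(11) + (3)(-9), (0)(11) + (1)(-9)]ᵀ
= [-16, -9]ᵀ
Result: (-16, -9)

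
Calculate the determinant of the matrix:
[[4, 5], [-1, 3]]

For a 2×2 matrix [[a, b], [c, d]], det = ad - bc
det = (4)(3) - (5)(-1) = 12 - -5 = 17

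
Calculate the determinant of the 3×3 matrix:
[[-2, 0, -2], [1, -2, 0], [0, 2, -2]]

Expansion along first row:
det = -2·det([[-2,0],[2,-2]]) - 0·det([[1,0],[0,-2]]) + -2·det([[1,-2],[0,2]])
    = -2·(-2·-2 - 0·2) - 0·(1·-2 - 0·0) + -2·(1·2 - -2·0)
    = -2·4 - 0·-2 + -2·2
    = -8 + 0 + -4 = -12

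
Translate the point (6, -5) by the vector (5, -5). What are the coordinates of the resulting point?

Translation by (5, -5) (homogeneous matrix [[1, 0, 5], [0, 1, -5], [0, 0, 1]]):
x' = 6 + 5 = 11
y' = -5 + -5 = -10
Result: (11, -10)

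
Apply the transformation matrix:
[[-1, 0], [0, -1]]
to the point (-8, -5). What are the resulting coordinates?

Matrix multiplication:
[[-1, 0], [0, -1]] × [-8, -5]ᵀ
= [(-1)(-8) + (0)(-5), (0)(-8) + (-1)(-5)]ᵀ
= [8, 5]ᵀ
Result: (8, 5)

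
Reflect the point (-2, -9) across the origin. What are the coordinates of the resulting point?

Reflection across origin: (-2, -9) → (2, 9)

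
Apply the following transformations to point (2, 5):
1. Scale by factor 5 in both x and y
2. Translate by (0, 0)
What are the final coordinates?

Step 1: Scale (2, 5) by 5 → (10, 25)
Step 2: Translate by (0, 0) → (10, 25)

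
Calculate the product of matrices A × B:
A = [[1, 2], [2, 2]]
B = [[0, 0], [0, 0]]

Matrix multiplication:
C[0][0] = 1×0 + 2×0 = 0
C[0][1] = 1×0 + 2×0 = 0
C[1][0] = 2×0 + 2×0 = 0
C[1][1] = 2×0 + 2×0 = 0
Result: [[0, 0], [0, 0]]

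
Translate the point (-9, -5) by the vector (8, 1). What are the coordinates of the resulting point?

Translation by (8, 1) (homogeneous matrix [[1, 0, 8], [0, 1, 1], [0, 0, 1]]):
x' = -9 + 8 = -1
y' = -5 + 1 = -4
Result: (-1, -4)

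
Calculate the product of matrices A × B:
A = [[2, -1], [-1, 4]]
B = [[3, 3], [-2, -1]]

Matrix multiplication:
C[0][0] = 2×3 + -1×-2 = 8
C[0][1] = 2×3 + -1×-1 = 7
C[1][0] = -1×3 + 4×-2 = -11
C[1][1] = -1×3 + 4×-1 = -7
Result: [[8, 7], [-11, -7]]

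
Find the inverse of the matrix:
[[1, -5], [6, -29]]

For [[a,b],[c,d]], inverse = (1/det)·[[d,-b],[-c,a]]
det = (1)(-29) - (-5)(6) = -29 - -30 = 1
Inverse = [[-29, 5], [-6, 1]]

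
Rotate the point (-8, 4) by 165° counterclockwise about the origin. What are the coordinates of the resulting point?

Rotation matrix for 165°: [[cos 165°, -sin 165°], [sin 165°, cos 165°]] ≈ [[-0.965926, -0.258819], [0.258819, -0.965926]]
[[-0.965926, -0.258819], [0.258819, -0.965926]] × [-8, 4]ᵀ ≈ [6.6921, -5.9343]ᵀ
Result: (6.6921, -5.9343)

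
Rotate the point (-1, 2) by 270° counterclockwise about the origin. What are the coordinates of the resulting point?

Rotation matrix for 270°: [[cos 270°, -sin 270°], [sin 270°, cos 270°]] = [[0, 1], [-1, 0]]
[[0, 1], [-1, 0]] × [-1, 2]ᵀ = [2, 1]ᵀ
Result: (2, 1)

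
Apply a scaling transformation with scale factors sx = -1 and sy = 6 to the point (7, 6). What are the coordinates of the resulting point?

Scaling matrix:
[[-1, 0], [0, 6]]
Result: (7 × -1, 6 × 6) = (-7, 36)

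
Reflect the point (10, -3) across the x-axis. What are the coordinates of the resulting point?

Reflection across x-axis: (10, -3) → (10, 3)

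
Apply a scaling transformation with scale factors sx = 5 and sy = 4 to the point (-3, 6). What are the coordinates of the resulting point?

Scaling matrix:
[[5, 0], [0, 4]]
Result: (-3 × 5, 6 × 4) = (-15, 24)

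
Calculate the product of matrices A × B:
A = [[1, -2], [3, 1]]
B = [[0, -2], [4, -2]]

Matrix multiplication:
C[0][0] = 1×0 + -2×4 = -8
C[0][1] = 1×-2 + -2×-2 = 2
C[1][0] = 3×0 + 1×4 = 4
C[1][1] = 3×-2 + 1×-2 = -8
Result: [[-8, 2], [4, -8]]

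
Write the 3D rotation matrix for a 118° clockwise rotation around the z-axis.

Rotation matrix for clockwise 118° around z-axis:
A clockwise rotation by 118° is a counterclockwise rotation by -118°.
cos(-118°) = -0.4695, sin(-118°) = -0.8829
Result: [[-0.4695, 0.8829, 0], [-0.8829, -0.4695, 0], [0, 0, 1]]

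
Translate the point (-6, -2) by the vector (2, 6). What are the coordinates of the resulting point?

Translation by (2, 6) (homogeneous matrix [[1, 0, 2], [0, 1, 6], [0, 0, 1]]):
x' = -6 + 2 = -4
y' = -2 + 6 = 4
Result: (-4, 4)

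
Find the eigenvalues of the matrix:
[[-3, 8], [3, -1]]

Characteristic equation: det(A - λI) = 0
λ² - (trace)λ + (det) = 0
trace = -3 + -1 = -4, det = (-3)(-1) - (8)(3) = -21
λ² - (-4)λ + (-21) = 0
λ = (-4 ± √((-4)² - 4·(-21))) / 2 = (-4 ± √100) / 2
Solving: λ = -7, 3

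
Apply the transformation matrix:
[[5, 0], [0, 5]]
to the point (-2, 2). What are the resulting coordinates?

Matrix multiplication:
[[5, 0], [0, 5]] × [-2, 2]ᵀ
= [(5)(-2) + (0)(2), (0)(-2) + (5)(2)]ᵀ
= [-10, 10]ᵀ
Result: (-10, 10)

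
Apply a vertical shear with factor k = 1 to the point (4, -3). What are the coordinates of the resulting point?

Shear matrix for vertical shear with factor k = 1:
[[1, 0], [1, 1]]
Result: (4, -3) → (4, 1)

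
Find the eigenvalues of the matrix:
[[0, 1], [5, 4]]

Characteristic equation: det(A - λI) = 0
λ² - (trace)λ + (det) = 0
trace = 0 + 4 = 4, det = (0)(4) - (1)(5) = -5
λ² - (4)λ + (-5) = 0
λ = (4 ± √((4)² - 4·(-5))) / 2 = (4 ± √36) / 2
Solving: λ = -1, 5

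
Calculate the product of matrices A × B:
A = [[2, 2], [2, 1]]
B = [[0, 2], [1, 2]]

Matrix multiplication:
C[0][0] = 2×0 + 2×1 = 2
C[0][1] = 2×2 + 2×2 = 8
C[1][0] = 2×0 + 1×1 = 1
C[1][1] = 2×2 + 1×2 = 6
Result: [[2, 8], [1, 6]]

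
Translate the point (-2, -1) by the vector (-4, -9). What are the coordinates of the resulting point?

Translation by (-4, -9) (homogeneous matrix [[1, 0, -4], [0, 1, -9], [0, 0, 1]]):
x' = -2 + -4 = -6
y' = -1 + -9 = -10
Result: (-6, -10)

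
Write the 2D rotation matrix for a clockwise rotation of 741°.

Rotation matrix formula: [[cos θ, -sin θ], [sin θ, cos θ]]
A clockwise rotation by 741° is equivalent to a counterclockwise rotation by -741°.
For θ = -741°:
cos(-741°) = 0.9336
sin(-741°) = -0.3584
Result: [[0.9336, 0.3584], [-0.3584, 0.9336]]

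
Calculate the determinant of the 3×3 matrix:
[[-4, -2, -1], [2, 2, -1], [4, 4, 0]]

Expansion along first row:
det = -4·det([[2,-1],[4,0]]) - -2·det([[2,-1],[4,0]]) + -1·det([[2,2],[4,4]])
    = -4·(2·0 - -1·4) - -2·(2·0 - -1·4) + -1·(2·4 - 2·4)
    = -4·4 - -2·4 + -1·0
    = -16 + 8 + 0 = -8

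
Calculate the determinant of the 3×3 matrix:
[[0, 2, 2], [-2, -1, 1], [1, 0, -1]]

Expansion along first row:
det = 0·det([[-1,1],[0,-1]]) - 2·det([[-2,1],[1,-1]]) + 2·det([[-2,-1],[1,0]])
    = 0·(-1·-1 - 1·0) - 2·(-2·-1 - 1·1) + 2·(-2·0 - -1·1)
    = 0·1 - 2·1 + 2·1
    = 0 + -2 + 2 = 0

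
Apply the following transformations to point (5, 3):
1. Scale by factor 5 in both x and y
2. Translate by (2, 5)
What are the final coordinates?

Step 1: Scale (5, 3) by 5 → (25, 15)
Step 2: Translate by (2, 5) → (27, 20)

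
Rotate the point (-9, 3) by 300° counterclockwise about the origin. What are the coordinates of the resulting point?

Rotation matrix for 300°: [[cos 300°, -sin 300°], [sin 300°, cos 300°]] ≈ [[0.500000, 0.866025], [-0.866025, 0.500000]]
[[0.500000, 0.866025], [-0.866025, 0.500000]] × [-9, 3]ᵀ ≈ [-1.9019, 9.2942]ᵀ
Result: (-1.9019, 9.2942)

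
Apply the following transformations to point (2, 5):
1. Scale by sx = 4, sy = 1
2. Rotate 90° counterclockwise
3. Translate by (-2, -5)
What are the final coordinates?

Step 1: Scale → (8, 5)
Step 2: Rotate 90° → (-5, 8)
Step 3: Translate → (-7, 3)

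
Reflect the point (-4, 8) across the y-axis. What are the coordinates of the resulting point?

Reflection across y-axis: (-4, 8) → (4, 8)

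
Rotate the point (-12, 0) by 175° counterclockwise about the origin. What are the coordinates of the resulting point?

Rotation matrix for 175°: [[cos 175°, -sin 175°], [sin 175°, cos 175°]] ≈ [[-0.996195, -0.087156], [0.087156, -0.996195]]
[[-0.996195, -0.087156], [0.087156, -0.996195]] × [-12, 0]ᵀ ≈ [11.9543, -1.0459]ᵀ
Result: (11.9543, -1.0459)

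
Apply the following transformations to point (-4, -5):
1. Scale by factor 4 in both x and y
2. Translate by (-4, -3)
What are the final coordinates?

Step 1: Scale (-4, -5) by 4 → (-16, -20)
Step 2: Translate by (-4, -3) → (-20, -23)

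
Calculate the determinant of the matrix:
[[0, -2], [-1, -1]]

For a 2×2 matrix [[a, b], [c, d]], det = ad - bc
det = (0)(-1) - (-2)(-1) = 0 - 2 = -2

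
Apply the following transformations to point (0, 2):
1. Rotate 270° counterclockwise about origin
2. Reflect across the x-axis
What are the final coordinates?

Step 1: Rotate 270° → (2, 0)
Step 2: Reflect across x-axis → (2, 0)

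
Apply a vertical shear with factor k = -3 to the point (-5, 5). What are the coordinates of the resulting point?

Shear matrix for vertical shear with factor k = -3:
[[1, 0], [-3, 1]]
Result: (-5, 5) → (-5, 20)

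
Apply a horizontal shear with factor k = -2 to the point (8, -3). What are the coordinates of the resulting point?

Shear matrix for horizontal shear with factor k = -2:
[[1, -2], [0, 1]]
Result: (8, -3) → (14, -3)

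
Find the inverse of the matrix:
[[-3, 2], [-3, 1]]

For [[a,b],[c,d]], inverse = (1/det)·[[d,-b],[-c,a]]
det = (-3)(1) - (2)(-3) = -3 - -6 = 3
Inverse = (1/3)·[[1, -2], [3, -3]]
= [[1/3, -2/3], [1, -1]]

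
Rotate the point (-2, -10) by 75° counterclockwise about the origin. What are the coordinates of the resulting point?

Rotation matrix for 75°: [[cos 75°, -sin 75°], [sin 75°, cos 75°]] ≈ [[0.258819, -0.965926], [0.965926, 0.258819]]
[[0.258819, -0.965926], [0.965926, 0.258819]] × [-2, -10]ᵀ ≈ [9.1416, -4.5200]ᵀ
Result: (9.1416, -4.5200)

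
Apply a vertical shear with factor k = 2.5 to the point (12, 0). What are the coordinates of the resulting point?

Shear matrix for vertical shear with factor k = 2.5:
[[1, 0], [2.50, 1]]
Result: (12, 0) → (12, 30)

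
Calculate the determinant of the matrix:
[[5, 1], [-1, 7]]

For a 2×2 matrix [[a, b], [c, d]], det = ad - bc
det = (5)(7) - (1)(-1) = 35 - -1 = 36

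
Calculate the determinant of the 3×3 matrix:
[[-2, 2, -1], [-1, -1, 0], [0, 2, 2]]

Expansion along first row:
det = -2·det([[-1,0],[2,2]]) - 2·det([[-1,0],[0,2]]) + -1·det([[-1,-1],[0,2]])
    = -2·(-1·2 - 0·2) - 2·(-1·2 - 0·0) + -1·(-1·2 - -1·0)
    = -2·-2 - 2·-2 + -1·-2
    = 4 + 4 + 2 = 10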